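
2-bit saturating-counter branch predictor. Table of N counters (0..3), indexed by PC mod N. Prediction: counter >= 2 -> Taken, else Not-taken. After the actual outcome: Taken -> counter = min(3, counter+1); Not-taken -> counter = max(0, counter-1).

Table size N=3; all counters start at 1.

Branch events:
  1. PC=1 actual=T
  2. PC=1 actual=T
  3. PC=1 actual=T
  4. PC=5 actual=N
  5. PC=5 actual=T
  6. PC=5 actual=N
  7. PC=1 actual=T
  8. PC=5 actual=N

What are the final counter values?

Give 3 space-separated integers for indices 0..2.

Ev 1: PC=1 idx=1 pred=N actual=T -> ctr[1]=2
Ev 2: PC=1 idx=1 pred=T actual=T -> ctr[1]=3
Ev 3: PC=1 idx=1 pred=T actual=T -> ctr[1]=3
Ev 4: PC=5 idx=2 pred=N actual=N -> ctr[2]=0
Ev 5: PC=5 idx=2 pred=N actual=T -> ctr[2]=1
Ev 6: PC=5 idx=2 pred=N actual=N -> ctr[2]=0
Ev 7: PC=1 idx=1 pred=T actual=T -> ctr[1]=3
Ev 8: PC=5 idx=2 pred=N actual=N -> ctr[2]=0

Answer: 1 3 0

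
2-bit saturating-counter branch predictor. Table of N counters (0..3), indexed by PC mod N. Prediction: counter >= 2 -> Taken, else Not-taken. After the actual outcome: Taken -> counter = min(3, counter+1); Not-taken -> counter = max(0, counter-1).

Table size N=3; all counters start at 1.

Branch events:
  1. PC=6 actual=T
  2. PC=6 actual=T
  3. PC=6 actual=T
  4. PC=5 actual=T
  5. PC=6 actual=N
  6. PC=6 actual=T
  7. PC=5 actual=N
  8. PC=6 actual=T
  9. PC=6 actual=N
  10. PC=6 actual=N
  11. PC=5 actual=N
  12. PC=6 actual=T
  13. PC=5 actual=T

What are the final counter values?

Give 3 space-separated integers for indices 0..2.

Answer: 2 1 1

Derivation:
Ev 1: PC=6 idx=0 pred=N actual=T -> ctr[0]=2
Ev 2: PC=6 idx=0 pred=T actual=T -> ctr[0]=3
Ev 3: PC=6 idx=0 pred=T actual=T -> ctr[0]=3
Ev 4: PC=5 idx=2 pred=N actual=T -> ctr[2]=2
Ev 5: PC=6 idx=0 pred=T actual=N -> ctr[0]=2
Ev 6: PC=6 idx=0 pred=T actual=T -> ctr[0]=3
Ev 7: PC=5 idx=2 pred=T actual=N -> ctr[2]=1
Ev 8: PC=6 idx=0 pred=T actual=T -> ctr[0]=3
Ev 9: PC=6 idx=0 pred=T actual=N -> ctr[0]=2
Ev 10: PC=6 idx=0 pred=T actual=N -> ctr[0]=1
Ev 11: PC=5 idx=2 pred=N actual=N -> ctr[2]=0
Ev 12: PC=6 idx=0 pred=N actual=T -> ctr[0]=2
Ev 13: PC=5 idx=2 pred=N actual=T -> ctr[2]=1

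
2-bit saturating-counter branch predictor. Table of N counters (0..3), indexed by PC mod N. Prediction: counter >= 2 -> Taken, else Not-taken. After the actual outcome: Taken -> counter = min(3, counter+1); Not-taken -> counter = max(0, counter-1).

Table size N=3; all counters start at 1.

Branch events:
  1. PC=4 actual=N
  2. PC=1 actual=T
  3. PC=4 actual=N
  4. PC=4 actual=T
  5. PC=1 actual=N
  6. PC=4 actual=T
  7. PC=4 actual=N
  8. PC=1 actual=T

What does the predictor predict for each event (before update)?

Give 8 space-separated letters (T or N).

Ev 1: PC=4 idx=1 pred=N actual=N -> ctr[1]=0
Ev 2: PC=1 idx=1 pred=N actual=T -> ctr[1]=1
Ev 3: PC=4 idx=1 pred=N actual=N -> ctr[1]=0
Ev 4: PC=4 idx=1 pred=N actual=T -> ctr[1]=1
Ev 5: PC=1 idx=1 pred=N actual=N -> ctr[1]=0
Ev 6: PC=4 idx=1 pred=N actual=T -> ctr[1]=1
Ev 7: PC=4 idx=1 pred=N actual=N -> ctr[1]=0
Ev 8: PC=1 idx=1 pred=N actual=T -> ctr[1]=1

Answer: N N N N N N N N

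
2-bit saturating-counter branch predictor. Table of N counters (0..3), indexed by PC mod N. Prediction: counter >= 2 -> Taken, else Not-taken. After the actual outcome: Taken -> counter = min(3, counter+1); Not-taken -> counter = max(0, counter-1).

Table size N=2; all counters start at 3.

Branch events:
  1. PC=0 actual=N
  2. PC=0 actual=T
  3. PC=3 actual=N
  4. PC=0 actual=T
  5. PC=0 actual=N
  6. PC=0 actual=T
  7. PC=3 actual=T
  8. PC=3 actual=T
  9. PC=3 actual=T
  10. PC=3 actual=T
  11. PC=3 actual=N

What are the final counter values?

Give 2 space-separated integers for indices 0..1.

Answer: 3 2

Derivation:
Ev 1: PC=0 idx=0 pred=T actual=N -> ctr[0]=2
Ev 2: PC=0 idx=0 pred=T actual=T -> ctr[0]=3
Ev 3: PC=3 idx=1 pred=T actual=N -> ctr[1]=2
Ev 4: PC=0 idx=0 pred=T actual=T -> ctr[0]=3
Ev 5: PC=0 idx=0 pred=T actual=N -> ctr[0]=2
Ev 6: PC=0 idx=0 pred=T actual=T -> ctr[0]=3
Ev 7: PC=3 idx=1 pred=T actual=T -> ctr[1]=3
Ev 8: PC=3 idx=1 pred=T actual=T -> ctr[1]=3
Ev 9: PC=3 idx=1 pred=T actual=T -> ctr[1]=3
Ev 10: PC=3 idx=1 pred=T actual=T -> ctr[1]=3
Ev 11: PC=3 idx=1 pred=T actual=N -> ctr[1]=2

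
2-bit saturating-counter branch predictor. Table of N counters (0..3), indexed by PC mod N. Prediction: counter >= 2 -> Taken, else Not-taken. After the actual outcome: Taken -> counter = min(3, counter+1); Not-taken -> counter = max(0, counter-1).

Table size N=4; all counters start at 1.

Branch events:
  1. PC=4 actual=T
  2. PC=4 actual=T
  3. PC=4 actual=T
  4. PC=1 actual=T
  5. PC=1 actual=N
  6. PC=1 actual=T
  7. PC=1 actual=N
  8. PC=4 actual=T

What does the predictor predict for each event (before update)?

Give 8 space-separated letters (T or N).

Answer: N T T N T N T T

Derivation:
Ev 1: PC=4 idx=0 pred=N actual=T -> ctr[0]=2
Ev 2: PC=4 idx=0 pred=T actual=T -> ctr[0]=3
Ev 3: PC=4 idx=0 pred=T actual=T -> ctr[0]=3
Ev 4: PC=1 idx=1 pred=N actual=T -> ctr[1]=2
Ev 5: PC=1 idx=1 pred=T actual=N -> ctr[1]=1
Ev 6: PC=1 idx=1 pred=N actual=T -> ctr[1]=2
Ev 7: PC=1 idx=1 pred=T actual=N -> ctr[1]=1
Ev 8: PC=4 idx=0 pred=T actual=T -> ctr[0]=3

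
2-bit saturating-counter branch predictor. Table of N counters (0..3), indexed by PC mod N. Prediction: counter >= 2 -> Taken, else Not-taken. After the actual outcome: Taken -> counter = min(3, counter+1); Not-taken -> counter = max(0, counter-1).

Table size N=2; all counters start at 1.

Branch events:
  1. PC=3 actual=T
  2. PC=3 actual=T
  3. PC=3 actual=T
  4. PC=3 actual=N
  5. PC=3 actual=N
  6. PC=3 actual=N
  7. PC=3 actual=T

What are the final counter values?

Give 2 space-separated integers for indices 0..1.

Ev 1: PC=3 idx=1 pred=N actual=T -> ctr[1]=2
Ev 2: PC=3 idx=1 pred=T actual=T -> ctr[1]=3
Ev 3: PC=3 idx=1 pred=T actual=T -> ctr[1]=3
Ev 4: PC=3 idx=1 pred=T actual=N -> ctr[1]=2
Ev 5: PC=3 idx=1 pred=T actual=N -> ctr[1]=1
Ev 6: PC=3 idx=1 pred=N actual=N -> ctr[1]=0
Ev 7: PC=3 idx=1 pred=N actual=T -> ctr[1]=1

Answer: 1 1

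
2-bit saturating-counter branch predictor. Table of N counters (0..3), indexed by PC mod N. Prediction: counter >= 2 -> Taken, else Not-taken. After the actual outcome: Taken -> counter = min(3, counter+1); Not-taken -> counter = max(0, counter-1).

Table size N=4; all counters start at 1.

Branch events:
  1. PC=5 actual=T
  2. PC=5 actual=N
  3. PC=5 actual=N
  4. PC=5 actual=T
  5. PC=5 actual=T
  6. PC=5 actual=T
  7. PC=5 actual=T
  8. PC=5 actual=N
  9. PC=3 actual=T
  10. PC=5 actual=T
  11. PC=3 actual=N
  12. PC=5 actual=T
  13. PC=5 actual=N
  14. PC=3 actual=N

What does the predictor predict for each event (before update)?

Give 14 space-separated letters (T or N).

Ev 1: PC=5 idx=1 pred=N actual=T -> ctr[1]=2
Ev 2: PC=5 idx=1 pred=T actual=N -> ctr[1]=1
Ev 3: PC=5 idx=1 pred=N actual=N -> ctr[1]=0
Ev 4: PC=5 idx=1 pred=N actual=T -> ctr[1]=1
Ev 5: PC=5 idx=1 pred=N actual=T -> ctr[1]=2
Ev 6: PC=5 idx=1 pred=T actual=T -> ctr[1]=3
Ev 7: PC=5 idx=1 pred=T actual=T -> ctr[1]=3
Ev 8: PC=5 idx=1 pred=T actual=N -> ctr[1]=2
Ev 9: PC=3 idx=3 pred=N actual=T -> ctr[3]=2
Ev 10: PC=5 idx=1 pred=T actual=T -> ctr[1]=3
Ev 11: PC=3 idx=3 pred=T actual=N -> ctr[3]=1
Ev 12: PC=5 idx=1 pred=T actual=T -> ctr[1]=3
Ev 13: PC=5 idx=1 pred=T actual=N -> ctr[1]=2
Ev 14: PC=3 idx=3 pred=N actual=N -> ctr[3]=0

Answer: N T N N N T T T N T T T T N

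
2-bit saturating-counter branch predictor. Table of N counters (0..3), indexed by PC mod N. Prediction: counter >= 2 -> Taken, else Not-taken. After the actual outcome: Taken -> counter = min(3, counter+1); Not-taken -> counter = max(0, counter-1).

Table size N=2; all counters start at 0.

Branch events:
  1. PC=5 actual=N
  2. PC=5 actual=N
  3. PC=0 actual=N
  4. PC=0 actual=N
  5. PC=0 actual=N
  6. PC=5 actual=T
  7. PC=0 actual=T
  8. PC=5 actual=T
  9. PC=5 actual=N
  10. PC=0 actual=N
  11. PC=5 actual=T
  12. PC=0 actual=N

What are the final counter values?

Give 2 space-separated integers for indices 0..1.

Answer: 0 2

Derivation:
Ev 1: PC=5 idx=1 pred=N actual=N -> ctr[1]=0
Ev 2: PC=5 idx=1 pred=N actual=N -> ctr[1]=0
Ev 3: PC=0 idx=0 pred=N actual=N -> ctr[0]=0
Ev 4: PC=0 idx=0 pred=N actual=N -> ctr[0]=0
Ev 5: PC=0 idx=0 pred=N actual=N -> ctr[0]=0
Ev 6: PC=5 idx=1 pred=N actual=T -> ctr[1]=1
Ev 7: PC=0 idx=0 pred=N actual=T -> ctr[0]=1
Ev 8: PC=5 idx=1 pred=N actual=T -> ctr[1]=2
Ev 9: PC=5 idx=1 pred=T actual=N -> ctr[1]=1
Ev 10: PC=0 idx=0 pred=N actual=N -> ctr[0]=0
Ev 11: PC=5 idx=1 pred=N actual=T -> ctr[1]=2
Ev 12: PC=0 idx=0 pred=N actual=N -> ctr[0]=0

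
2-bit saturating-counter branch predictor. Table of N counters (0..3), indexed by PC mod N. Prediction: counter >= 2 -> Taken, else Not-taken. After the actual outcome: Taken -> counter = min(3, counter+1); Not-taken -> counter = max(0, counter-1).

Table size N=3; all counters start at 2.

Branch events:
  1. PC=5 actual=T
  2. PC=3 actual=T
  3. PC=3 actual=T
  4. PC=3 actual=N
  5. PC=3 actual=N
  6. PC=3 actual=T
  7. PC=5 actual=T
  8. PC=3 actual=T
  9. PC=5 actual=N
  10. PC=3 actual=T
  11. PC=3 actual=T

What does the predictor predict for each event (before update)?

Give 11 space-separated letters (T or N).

Answer: T T T T T N T T T T T

Derivation:
Ev 1: PC=5 idx=2 pred=T actual=T -> ctr[2]=3
Ev 2: PC=3 idx=0 pred=T actual=T -> ctr[0]=3
Ev 3: PC=3 idx=0 pred=T actual=T -> ctr[0]=3
Ev 4: PC=3 idx=0 pred=T actual=N -> ctr[0]=2
Ev 5: PC=3 idx=0 pred=T actual=N -> ctr[0]=1
Ev 6: PC=3 idx=0 pred=N actual=T -> ctr[0]=2
Ev 7: PC=5 idx=2 pred=T actual=T -> ctr[2]=3
Ev 8: PC=3 idx=0 pred=T actual=T -> ctr[0]=3
Ev 9: PC=5 idx=2 pred=T actual=N -> ctr[2]=2
Ev 10: PC=3 idx=0 pred=T actual=T -> ctr[0]=3
Ev 11: PC=3 idx=0 pred=T actual=T -> ctr[0]=3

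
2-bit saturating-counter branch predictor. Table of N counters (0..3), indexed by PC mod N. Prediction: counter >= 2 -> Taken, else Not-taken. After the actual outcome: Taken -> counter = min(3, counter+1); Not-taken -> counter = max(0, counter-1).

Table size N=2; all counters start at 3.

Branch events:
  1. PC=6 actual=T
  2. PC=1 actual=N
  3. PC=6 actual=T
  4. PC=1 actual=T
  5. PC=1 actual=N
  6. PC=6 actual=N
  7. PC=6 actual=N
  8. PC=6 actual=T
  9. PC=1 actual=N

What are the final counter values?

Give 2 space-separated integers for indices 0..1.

Answer: 2 1

Derivation:
Ev 1: PC=6 idx=0 pred=T actual=T -> ctr[0]=3
Ev 2: PC=1 idx=1 pred=T actual=N -> ctr[1]=2
Ev 3: PC=6 idx=0 pred=T actual=T -> ctr[0]=3
Ev 4: PC=1 idx=1 pred=T actual=T -> ctr[1]=3
Ev 5: PC=1 idx=1 pred=T actual=N -> ctr[1]=2
Ev 6: PC=6 idx=0 pred=T actual=N -> ctr[0]=2
Ev 7: PC=6 idx=0 pred=T actual=N -> ctr[0]=1
Ev 8: PC=6 idx=0 pred=N actual=T -> ctr[0]=2
Ev 9: PC=1 idx=1 pred=T actual=N -> ctr[1]=1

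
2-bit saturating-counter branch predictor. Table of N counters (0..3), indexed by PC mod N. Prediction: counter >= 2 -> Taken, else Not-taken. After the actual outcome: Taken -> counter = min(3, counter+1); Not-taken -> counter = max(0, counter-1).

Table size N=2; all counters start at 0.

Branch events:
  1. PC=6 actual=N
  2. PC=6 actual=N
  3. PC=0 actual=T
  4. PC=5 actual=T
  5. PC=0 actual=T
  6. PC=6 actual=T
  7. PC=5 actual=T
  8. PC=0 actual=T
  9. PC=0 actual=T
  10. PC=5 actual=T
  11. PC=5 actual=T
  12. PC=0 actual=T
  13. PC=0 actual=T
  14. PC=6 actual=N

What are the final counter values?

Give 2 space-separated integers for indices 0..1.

Answer: 2 3

Derivation:
Ev 1: PC=6 idx=0 pred=N actual=N -> ctr[0]=0
Ev 2: PC=6 idx=0 pred=N actual=N -> ctr[0]=0
Ev 3: PC=0 idx=0 pred=N actual=T -> ctr[0]=1
Ev 4: PC=5 idx=1 pred=N actual=T -> ctr[1]=1
Ev 5: PC=0 idx=0 pred=N actual=T -> ctr[0]=2
Ev 6: PC=6 idx=0 pred=T actual=T -> ctr[0]=3
Ev 7: PC=5 idx=1 pred=N actual=T -> ctr[1]=2
Ev 8: PC=0 idx=0 pred=T actual=T -> ctr[0]=3
Ev 9: PC=0 idx=0 pred=T actual=T -> ctr[0]=3
Ev 10: PC=5 idx=1 pred=T actual=T -> ctr[1]=3
Ev 11: PC=5 idx=1 pred=T actual=T -> ctr[1]=3
Ev 12: PC=0 idx=0 pred=T actual=T -> ctr[0]=3
Ev 13: PC=0 idx=0 pred=T actual=T -> ctr[0]=3
Ev 14: PC=6 idx=0 pred=T actual=N -> ctr[0]=2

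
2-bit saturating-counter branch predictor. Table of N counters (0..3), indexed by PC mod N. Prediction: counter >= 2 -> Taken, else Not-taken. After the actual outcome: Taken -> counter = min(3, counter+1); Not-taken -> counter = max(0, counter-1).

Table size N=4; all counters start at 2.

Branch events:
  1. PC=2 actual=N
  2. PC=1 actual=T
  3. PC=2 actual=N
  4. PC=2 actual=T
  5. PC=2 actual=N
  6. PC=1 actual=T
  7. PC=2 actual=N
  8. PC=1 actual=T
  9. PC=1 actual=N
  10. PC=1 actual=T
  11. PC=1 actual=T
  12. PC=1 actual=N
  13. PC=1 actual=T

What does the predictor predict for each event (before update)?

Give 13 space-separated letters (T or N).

Answer: T T N N N T N T T T T T T

Derivation:
Ev 1: PC=2 idx=2 pred=T actual=N -> ctr[2]=1
Ev 2: PC=1 idx=1 pred=T actual=T -> ctr[1]=3
Ev 3: PC=2 idx=2 pred=N actual=N -> ctr[2]=0
Ev 4: PC=2 idx=2 pred=N actual=T -> ctr[2]=1
Ev 5: PC=2 idx=2 pred=N actual=N -> ctr[2]=0
Ev 6: PC=1 idx=1 pred=T actual=T -> ctr[1]=3
Ev 7: PC=2 idx=2 pred=N actual=N -> ctr[2]=0
Ev 8: PC=1 idx=1 pred=T actual=T -> ctr[1]=3
Ev 9: PC=1 idx=1 pred=T actual=N -> ctr[1]=2
Ev 10: PC=1 idx=1 pred=T actual=T -> ctr[1]=3
Ev 11: PC=1 idx=1 pred=T actual=T -> ctr[1]=3
Ev 12: PC=1 idx=1 pred=T actual=N -> ctr[1]=2
Ev 13: PC=1 idx=1 pred=T actual=T -> ctr[1]=3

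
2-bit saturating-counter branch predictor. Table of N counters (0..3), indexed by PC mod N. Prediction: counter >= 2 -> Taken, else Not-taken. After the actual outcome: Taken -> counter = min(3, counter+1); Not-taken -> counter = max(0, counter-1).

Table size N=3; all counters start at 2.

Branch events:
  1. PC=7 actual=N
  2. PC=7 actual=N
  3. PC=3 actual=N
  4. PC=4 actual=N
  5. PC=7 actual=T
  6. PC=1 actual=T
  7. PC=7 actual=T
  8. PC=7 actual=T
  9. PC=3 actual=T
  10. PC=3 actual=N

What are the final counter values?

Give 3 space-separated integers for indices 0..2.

Answer: 1 3 2

Derivation:
Ev 1: PC=7 idx=1 pred=T actual=N -> ctr[1]=1
Ev 2: PC=7 idx=1 pred=N actual=N -> ctr[1]=0
Ev 3: PC=3 idx=0 pred=T actual=N -> ctr[0]=1
Ev 4: PC=4 idx=1 pred=N actual=N -> ctr[1]=0
Ev 5: PC=7 idx=1 pred=N actual=T -> ctr[1]=1
Ev 6: PC=1 idx=1 pred=N actual=T -> ctr[1]=2
Ev 7: PC=7 idx=1 pred=T actual=T -> ctr[1]=3
Ev 8: PC=7 idx=1 pred=T actual=T -> ctr[1]=3
Ev 9: PC=3 idx=0 pred=N actual=T -> ctr[0]=2
Ev 10: PC=3 idx=0 pred=T actual=N -> ctr[0]=1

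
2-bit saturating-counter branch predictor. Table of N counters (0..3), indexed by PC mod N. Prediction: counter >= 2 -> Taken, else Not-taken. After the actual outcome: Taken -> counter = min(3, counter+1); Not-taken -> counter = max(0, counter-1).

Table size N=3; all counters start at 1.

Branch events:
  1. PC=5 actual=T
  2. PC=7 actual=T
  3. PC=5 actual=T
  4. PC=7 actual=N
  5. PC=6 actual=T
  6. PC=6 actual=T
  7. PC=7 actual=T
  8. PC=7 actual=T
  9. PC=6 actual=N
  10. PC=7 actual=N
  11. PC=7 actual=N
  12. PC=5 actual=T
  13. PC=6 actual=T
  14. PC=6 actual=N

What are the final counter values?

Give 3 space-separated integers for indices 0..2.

Ev 1: PC=5 idx=2 pred=N actual=T -> ctr[2]=2
Ev 2: PC=7 idx=1 pred=N actual=T -> ctr[1]=2
Ev 3: PC=5 idx=2 pred=T actual=T -> ctr[2]=3
Ev 4: PC=7 idx=1 pred=T actual=N -> ctr[1]=1
Ev 5: PC=6 idx=0 pred=N actual=T -> ctr[0]=2
Ev 6: PC=6 idx=0 pred=T actual=T -> ctr[0]=3
Ev 7: PC=7 idx=1 pred=N actual=T -> ctr[1]=2
Ev 8: PC=7 idx=1 pred=T actual=T -> ctr[1]=3
Ev 9: PC=6 idx=0 pred=T actual=N -> ctr[0]=2
Ev 10: PC=7 idx=1 pred=T actual=N -> ctr[1]=2
Ev 11: PC=7 idx=1 pred=T actual=N -> ctr[1]=1
Ev 12: PC=5 idx=2 pred=T actual=T -> ctr[2]=3
Ev 13: PC=6 idx=0 pred=T actual=T -> ctr[0]=3
Ev 14: PC=6 idx=0 pred=T actual=N -> ctr[0]=2

Answer: 2 1 3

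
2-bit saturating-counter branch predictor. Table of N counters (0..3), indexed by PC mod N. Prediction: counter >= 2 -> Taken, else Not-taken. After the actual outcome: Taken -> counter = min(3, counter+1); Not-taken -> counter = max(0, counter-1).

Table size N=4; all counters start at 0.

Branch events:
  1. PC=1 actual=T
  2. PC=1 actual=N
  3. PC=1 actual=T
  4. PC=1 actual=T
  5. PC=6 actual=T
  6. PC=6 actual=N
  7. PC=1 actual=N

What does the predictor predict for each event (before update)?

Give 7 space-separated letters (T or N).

Ev 1: PC=1 idx=1 pred=N actual=T -> ctr[1]=1
Ev 2: PC=1 idx=1 pred=N actual=N -> ctr[1]=0
Ev 3: PC=1 idx=1 pred=N actual=T -> ctr[1]=1
Ev 4: PC=1 idx=1 pred=N actual=T -> ctr[1]=2
Ev 5: PC=6 idx=2 pred=N actual=T -> ctr[2]=1
Ev 6: PC=6 idx=2 pred=N actual=N -> ctr[2]=0
Ev 7: PC=1 idx=1 pred=T actual=N -> ctr[1]=1

Answer: N N N N N N T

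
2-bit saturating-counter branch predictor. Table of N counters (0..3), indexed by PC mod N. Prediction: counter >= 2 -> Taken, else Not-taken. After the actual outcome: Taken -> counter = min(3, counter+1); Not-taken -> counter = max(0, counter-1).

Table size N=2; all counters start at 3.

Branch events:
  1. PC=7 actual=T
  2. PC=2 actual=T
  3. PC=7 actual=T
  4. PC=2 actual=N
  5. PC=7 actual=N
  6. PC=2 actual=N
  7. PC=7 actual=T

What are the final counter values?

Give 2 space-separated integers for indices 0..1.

Answer: 1 3

Derivation:
Ev 1: PC=7 idx=1 pred=T actual=T -> ctr[1]=3
Ev 2: PC=2 idx=0 pred=T actual=T -> ctr[0]=3
Ev 3: PC=7 idx=1 pred=T actual=T -> ctr[1]=3
Ev 4: PC=2 idx=0 pred=T actual=N -> ctr[0]=2
Ev 5: PC=7 idx=1 pred=T actual=N -> ctr[1]=2
Ev 6: PC=2 idx=0 pred=T actual=N -> ctr[0]=1
Ev 7: PC=7 idx=1 pred=T actual=T -> ctr[1]=3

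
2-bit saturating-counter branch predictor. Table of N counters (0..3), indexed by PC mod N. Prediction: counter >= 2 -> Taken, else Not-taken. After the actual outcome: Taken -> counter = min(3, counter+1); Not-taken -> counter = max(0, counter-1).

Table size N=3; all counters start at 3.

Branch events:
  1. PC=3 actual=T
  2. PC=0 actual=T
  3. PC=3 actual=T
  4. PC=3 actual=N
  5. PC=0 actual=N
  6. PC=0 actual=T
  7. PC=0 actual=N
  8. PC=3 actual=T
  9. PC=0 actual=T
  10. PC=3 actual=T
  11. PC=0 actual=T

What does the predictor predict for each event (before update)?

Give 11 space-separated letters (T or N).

Answer: T T T T T N T N T T T

Derivation:
Ev 1: PC=3 idx=0 pred=T actual=T -> ctr[0]=3
Ev 2: PC=0 idx=0 pred=T actual=T -> ctr[0]=3
Ev 3: PC=3 idx=0 pred=T actual=T -> ctr[0]=3
Ev 4: PC=3 idx=0 pred=T actual=N -> ctr[0]=2
Ev 5: PC=0 idx=0 pred=T actual=N -> ctr[0]=1
Ev 6: PC=0 idx=0 pred=N actual=T -> ctr[0]=2
Ev 7: PC=0 idx=0 pred=T actual=N -> ctr[0]=1
Ev 8: PC=3 idx=0 pred=N actual=T -> ctr[0]=2
Ev 9: PC=0 idx=0 pred=T actual=T -> ctr[0]=3
Ev 10: PC=3 idx=0 pred=T actual=T -> ctr[0]=3
Ev 11: PC=0 idx=0 pred=T actual=T -> ctr[0]=3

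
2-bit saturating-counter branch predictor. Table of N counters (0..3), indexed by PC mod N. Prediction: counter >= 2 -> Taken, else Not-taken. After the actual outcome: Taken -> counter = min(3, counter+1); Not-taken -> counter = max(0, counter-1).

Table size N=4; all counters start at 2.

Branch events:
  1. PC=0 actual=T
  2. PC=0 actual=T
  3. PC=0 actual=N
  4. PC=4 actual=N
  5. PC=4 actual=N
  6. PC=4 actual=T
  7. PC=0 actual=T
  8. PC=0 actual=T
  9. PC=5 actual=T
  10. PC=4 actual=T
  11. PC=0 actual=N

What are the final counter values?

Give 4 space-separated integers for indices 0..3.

Ev 1: PC=0 idx=0 pred=T actual=T -> ctr[0]=3
Ev 2: PC=0 idx=0 pred=T actual=T -> ctr[0]=3
Ev 3: PC=0 idx=0 pred=T actual=N -> ctr[0]=2
Ev 4: PC=4 idx=0 pred=T actual=N -> ctr[0]=1
Ev 5: PC=4 idx=0 pred=N actual=N -> ctr[0]=0
Ev 6: PC=4 idx=0 pred=N actual=T -> ctr[0]=1
Ev 7: PC=0 idx=0 pred=N actual=T -> ctr[0]=2
Ev 8: PC=0 idx=0 pred=T actual=T -> ctr[0]=3
Ev 9: PC=5 idx=1 pred=T actual=T -> ctr[1]=3
Ev 10: PC=4 idx=0 pred=T actual=T -> ctr[0]=3
Ev 11: PC=0 idx=0 pred=T actual=N -> ctr[0]=2

Answer: 2 3 2 2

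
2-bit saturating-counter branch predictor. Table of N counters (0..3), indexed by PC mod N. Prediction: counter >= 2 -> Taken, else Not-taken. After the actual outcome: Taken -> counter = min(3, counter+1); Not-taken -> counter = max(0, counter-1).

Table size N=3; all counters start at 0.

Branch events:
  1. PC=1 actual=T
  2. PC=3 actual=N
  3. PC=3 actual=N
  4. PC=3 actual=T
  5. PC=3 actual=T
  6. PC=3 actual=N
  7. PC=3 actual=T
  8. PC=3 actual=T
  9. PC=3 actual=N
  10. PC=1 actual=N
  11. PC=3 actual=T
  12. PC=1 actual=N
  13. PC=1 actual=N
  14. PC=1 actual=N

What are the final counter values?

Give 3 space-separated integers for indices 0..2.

Ev 1: PC=1 idx=1 pred=N actual=T -> ctr[1]=1
Ev 2: PC=3 idx=0 pred=N actual=N -> ctr[0]=0
Ev 3: PC=3 idx=0 pred=N actual=N -> ctr[0]=0
Ev 4: PC=3 idx=0 pred=N actual=T -> ctr[0]=1
Ev 5: PC=3 idx=0 pred=N actual=T -> ctr[0]=2
Ev 6: PC=3 idx=0 pred=T actual=N -> ctr[0]=1
Ev 7: PC=3 idx=0 pred=N actual=T -> ctr[0]=2
Ev 8: PC=3 idx=0 pred=T actual=T -> ctr[0]=3
Ev 9: PC=3 idx=0 pred=T actual=N -> ctr[0]=2
Ev 10: PC=1 idx=1 pred=N actual=N -> ctr[1]=0
Ev 11: PC=3 idx=0 pred=T actual=T -> ctr[0]=3
Ev 12: PC=1 idx=1 pred=N actual=N -> ctr[1]=0
Ev 13: PC=1 idx=1 pred=N actual=N -> ctr[1]=0
Ev 14: PC=1 idx=1 pred=N actual=N -> ctr[1]=0

Answer: 3 0 0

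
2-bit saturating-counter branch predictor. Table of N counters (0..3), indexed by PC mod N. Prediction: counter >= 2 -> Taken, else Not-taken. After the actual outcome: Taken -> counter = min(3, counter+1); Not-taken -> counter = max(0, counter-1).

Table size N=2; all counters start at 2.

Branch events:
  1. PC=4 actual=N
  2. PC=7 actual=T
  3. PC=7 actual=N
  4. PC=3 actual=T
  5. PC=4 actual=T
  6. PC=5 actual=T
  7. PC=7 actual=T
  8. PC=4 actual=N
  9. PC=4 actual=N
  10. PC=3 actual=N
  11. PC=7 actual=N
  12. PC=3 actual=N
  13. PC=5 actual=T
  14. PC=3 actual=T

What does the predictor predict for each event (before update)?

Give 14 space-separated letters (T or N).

Answer: T T T T N T T T N T T N N N

Derivation:
Ev 1: PC=4 idx=0 pred=T actual=N -> ctr[0]=1
Ev 2: PC=7 idx=1 pred=T actual=T -> ctr[1]=3
Ev 3: PC=7 idx=1 pred=T actual=N -> ctr[1]=2
Ev 4: PC=3 idx=1 pred=T actual=T -> ctr[1]=3
Ev 5: PC=4 idx=0 pred=N actual=T -> ctr[0]=2
Ev 6: PC=5 idx=1 pred=T actual=T -> ctr[1]=3
Ev 7: PC=7 idx=1 pred=T actual=T -> ctr[1]=3
Ev 8: PC=4 idx=0 pred=T actual=N -> ctr[0]=1
Ev 9: PC=4 idx=0 pred=N actual=N -> ctr[0]=0
Ev 10: PC=3 idx=1 pred=T actual=N -> ctr[1]=2
Ev 11: PC=7 idx=1 pred=T actual=N -> ctr[1]=1
Ev 12: PC=3 idx=1 pred=N actual=N -> ctr[1]=0
Ev 13: PC=5 idx=1 pred=N actual=T -> ctr[1]=1
Ev 14: PC=3 idx=1 pred=N actual=T -> ctr[1]=2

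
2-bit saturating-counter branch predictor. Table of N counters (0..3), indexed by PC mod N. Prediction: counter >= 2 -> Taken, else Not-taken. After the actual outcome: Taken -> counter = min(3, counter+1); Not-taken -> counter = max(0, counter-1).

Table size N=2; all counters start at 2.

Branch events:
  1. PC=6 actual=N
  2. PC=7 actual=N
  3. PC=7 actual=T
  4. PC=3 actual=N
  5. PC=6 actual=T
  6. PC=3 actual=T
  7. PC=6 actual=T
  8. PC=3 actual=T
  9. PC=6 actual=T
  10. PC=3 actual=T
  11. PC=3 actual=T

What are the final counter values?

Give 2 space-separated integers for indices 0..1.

Answer: 3 3

Derivation:
Ev 1: PC=6 idx=0 pred=T actual=N -> ctr[0]=1
Ev 2: PC=7 idx=1 pred=T actual=N -> ctr[1]=1
Ev 3: PC=7 idx=1 pred=N actual=T -> ctr[1]=2
Ev 4: PC=3 idx=1 pred=T actual=N -> ctr[1]=1
Ev 5: PC=6 idx=0 pred=N actual=T -> ctr[0]=2
Ev 6: PC=3 idx=1 pred=N actual=T -> ctr[1]=2
Ev 7: PC=6 idx=0 pred=T actual=T -> ctr[0]=3
Ev 8: PC=3 idx=1 pred=T actual=T -> ctr[1]=3
Ev 9: PC=6 idx=0 pred=T actual=T -> ctr[0]=3
Ev 10: PC=3 idx=1 pred=T actual=T -> ctr[1]=3
Ev 11: PC=3 idx=1 pred=T actual=T -> ctr[1]=3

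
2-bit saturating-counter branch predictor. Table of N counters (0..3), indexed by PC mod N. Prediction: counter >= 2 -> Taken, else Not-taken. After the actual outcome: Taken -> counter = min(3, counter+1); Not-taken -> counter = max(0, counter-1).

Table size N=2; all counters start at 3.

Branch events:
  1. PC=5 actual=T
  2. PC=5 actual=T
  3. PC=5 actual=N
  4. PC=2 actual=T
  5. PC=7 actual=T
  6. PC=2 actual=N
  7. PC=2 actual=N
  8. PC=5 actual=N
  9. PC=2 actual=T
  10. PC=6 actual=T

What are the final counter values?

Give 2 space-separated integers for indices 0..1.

Answer: 3 2

Derivation:
Ev 1: PC=5 idx=1 pred=T actual=T -> ctr[1]=3
Ev 2: PC=5 idx=1 pred=T actual=T -> ctr[1]=3
Ev 3: PC=5 idx=1 pred=T actual=N -> ctr[1]=2
Ev 4: PC=2 idx=0 pred=T actual=T -> ctr[0]=3
Ev 5: PC=7 idx=1 pred=T actual=T -> ctr[1]=3
Ev 6: PC=2 idx=0 pred=T actual=N -> ctr[0]=2
Ev 7: PC=2 idx=0 pred=T actual=N -> ctr[0]=1
Ev 8: PC=5 idx=1 pred=T actual=N -> ctr[1]=2
Ev 9: PC=2 idx=0 pred=N actual=T -> ctr[0]=2
Ev 10: PC=6 idx=0 pred=T actual=T -> ctr[0]=3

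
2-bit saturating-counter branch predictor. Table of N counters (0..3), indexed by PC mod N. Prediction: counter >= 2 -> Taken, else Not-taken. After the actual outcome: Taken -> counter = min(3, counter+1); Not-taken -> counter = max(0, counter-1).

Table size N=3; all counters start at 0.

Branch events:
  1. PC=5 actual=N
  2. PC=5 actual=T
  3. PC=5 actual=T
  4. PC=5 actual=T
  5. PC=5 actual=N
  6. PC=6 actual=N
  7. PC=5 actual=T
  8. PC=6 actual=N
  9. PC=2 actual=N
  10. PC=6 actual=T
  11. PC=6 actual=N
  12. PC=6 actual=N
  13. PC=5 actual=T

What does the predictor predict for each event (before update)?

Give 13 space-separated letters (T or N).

Ev 1: PC=5 idx=2 pred=N actual=N -> ctr[2]=0
Ev 2: PC=5 idx=2 pred=N actual=T -> ctr[2]=1
Ev 3: PC=5 idx=2 pred=N actual=T -> ctr[2]=2
Ev 4: PC=5 idx=2 pred=T actual=T -> ctr[2]=3
Ev 5: PC=5 idx=2 pred=T actual=N -> ctr[2]=2
Ev 6: PC=6 idx=0 pred=N actual=N -> ctr[0]=0
Ev 7: PC=5 idx=2 pred=T actual=T -> ctr[2]=3
Ev 8: PC=6 idx=0 pred=N actual=N -> ctr[0]=0
Ev 9: PC=2 idx=2 pred=T actual=N -> ctr[2]=2
Ev 10: PC=6 idx=0 pred=N actual=T -> ctr[0]=1
Ev 11: PC=6 idx=0 pred=N actual=N -> ctr[0]=0
Ev 12: PC=6 idx=0 pred=N actual=N -> ctr[0]=0
Ev 13: PC=5 idx=2 pred=T actual=T -> ctr[2]=3

Answer: N N N T T N T N T N N N T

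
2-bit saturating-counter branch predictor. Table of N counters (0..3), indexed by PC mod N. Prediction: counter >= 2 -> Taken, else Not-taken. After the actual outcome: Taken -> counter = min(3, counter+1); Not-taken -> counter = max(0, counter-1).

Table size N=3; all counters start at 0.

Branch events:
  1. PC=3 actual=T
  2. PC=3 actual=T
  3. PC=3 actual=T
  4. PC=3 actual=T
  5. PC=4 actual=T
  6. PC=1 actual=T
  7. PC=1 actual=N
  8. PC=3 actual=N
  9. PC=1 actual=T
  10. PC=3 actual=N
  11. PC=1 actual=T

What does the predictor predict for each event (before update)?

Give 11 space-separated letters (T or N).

Answer: N N T T N N T T N T T

Derivation:
Ev 1: PC=3 idx=0 pred=N actual=T -> ctr[0]=1
Ev 2: PC=3 idx=0 pred=N actual=T -> ctr[0]=2
Ev 3: PC=3 idx=0 pred=T actual=T -> ctr[0]=3
Ev 4: PC=3 idx=0 pred=T actual=T -> ctr[0]=3
Ev 5: PC=4 idx=1 pred=N actual=T -> ctr[1]=1
Ev 6: PC=1 idx=1 pred=N actual=T -> ctr[1]=2
Ev 7: PC=1 idx=1 pred=T actual=N -> ctr[1]=1
Ev 8: PC=3 idx=0 pred=T actual=N -> ctr[0]=2
Ev 9: PC=1 idx=1 pred=N actual=T -> ctr[1]=2
Ev 10: PC=3 idx=0 pred=T actual=N -> ctr[0]=1
Ev 11: PC=1 idx=1 pred=T actual=T -> ctr[1]=3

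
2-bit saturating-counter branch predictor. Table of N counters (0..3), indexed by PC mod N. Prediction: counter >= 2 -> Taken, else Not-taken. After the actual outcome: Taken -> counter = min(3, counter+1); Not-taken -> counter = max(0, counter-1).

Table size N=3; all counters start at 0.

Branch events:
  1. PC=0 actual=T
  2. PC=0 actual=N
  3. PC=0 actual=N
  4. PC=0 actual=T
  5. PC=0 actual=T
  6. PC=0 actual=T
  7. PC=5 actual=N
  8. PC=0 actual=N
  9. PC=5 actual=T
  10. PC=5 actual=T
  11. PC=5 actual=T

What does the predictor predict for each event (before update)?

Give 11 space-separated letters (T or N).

Ev 1: PC=0 idx=0 pred=N actual=T -> ctr[0]=1
Ev 2: PC=0 idx=0 pred=N actual=N -> ctr[0]=0
Ev 3: PC=0 idx=0 pred=N actual=N -> ctr[0]=0
Ev 4: PC=0 idx=0 pred=N actual=T -> ctr[0]=1
Ev 5: PC=0 idx=0 pred=N actual=T -> ctr[0]=2
Ev 6: PC=0 idx=0 pred=T actual=T -> ctr[0]=3
Ev 7: PC=5 idx=2 pred=N actual=N -> ctr[2]=0
Ev 8: PC=0 idx=0 pred=T actual=N -> ctr[0]=2
Ev 9: PC=5 idx=2 pred=N actual=T -> ctr[2]=1
Ev 10: PC=5 idx=2 pred=N actual=T -> ctr[2]=2
Ev 11: PC=5 idx=2 pred=T actual=T -> ctr[2]=3

Answer: N N N N N T N T N N T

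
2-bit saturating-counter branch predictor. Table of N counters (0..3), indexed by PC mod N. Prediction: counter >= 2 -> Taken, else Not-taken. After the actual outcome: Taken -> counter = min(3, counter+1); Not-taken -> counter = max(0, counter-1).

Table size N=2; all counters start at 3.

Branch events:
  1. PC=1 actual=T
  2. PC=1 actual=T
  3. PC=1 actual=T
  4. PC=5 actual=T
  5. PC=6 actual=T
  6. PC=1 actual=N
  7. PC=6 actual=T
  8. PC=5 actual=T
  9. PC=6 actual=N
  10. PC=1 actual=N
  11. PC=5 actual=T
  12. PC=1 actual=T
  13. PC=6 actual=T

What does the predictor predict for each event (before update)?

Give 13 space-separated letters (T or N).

Answer: T T T T T T T T T T T T T

Derivation:
Ev 1: PC=1 idx=1 pred=T actual=T -> ctr[1]=3
Ev 2: PC=1 idx=1 pred=T actual=T -> ctr[1]=3
Ev 3: PC=1 idx=1 pred=T actual=T -> ctr[1]=3
Ev 4: PC=5 idx=1 pred=T actual=T -> ctr[1]=3
Ev 5: PC=6 idx=0 pred=T actual=T -> ctr[0]=3
Ev 6: PC=1 idx=1 pred=T actual=N -> ctr[1]=2
Ev 7: PC=6 idx=0 pred=T actual=T -> ctr[0]=3
Ev 8: PC=5 idx=1 pred=T actual=T -> ctr[1]=3
Ev 9: PC=6 idx=0 pred=T actual=N -> ctr[0]=2
Ev 10: PC=1 idx=1 pred=T actual=N -> ctr[1]=2
Ev 11: PC=5 idx=1 pred=T actual=T -> ctr[1]=3
Ev 12: PC=1 idx=1 pred=T actual=T -> ctr[1]=3
Ev 13: PC=6 idx=0 pred=T actual=T -> ctr[0]=3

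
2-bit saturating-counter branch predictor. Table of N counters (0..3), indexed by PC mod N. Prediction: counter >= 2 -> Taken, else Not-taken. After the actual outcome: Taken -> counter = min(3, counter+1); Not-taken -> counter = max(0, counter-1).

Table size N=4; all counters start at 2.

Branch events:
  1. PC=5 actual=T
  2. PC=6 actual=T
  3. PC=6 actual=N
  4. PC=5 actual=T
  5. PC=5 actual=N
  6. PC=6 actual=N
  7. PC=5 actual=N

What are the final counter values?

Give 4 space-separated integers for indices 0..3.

Ev 1: PC=5 idx=1 pred=T actual=T -> ctr[1]=3
Ev 2: PC=6 idx=2 pred=T actual=T -> ctr[2]=3
Ev 3: PC=6 idx=2 pred=T actual=N -> ctr[2]=2
Ev 4: PC=5 idx=1 pred=T actual=T -> ctr[1]=3
Ev 5: PC=5 idx=1 pred=T actual=N -> ctr[1]=2
Ev 6: PC=6 idx=2 pred=T actual=N -> ctr[2]=1
Ev 7: PC=5 idx=1 pred=T actual=N -> ctr[1]=1

Answer: 2 1 1 2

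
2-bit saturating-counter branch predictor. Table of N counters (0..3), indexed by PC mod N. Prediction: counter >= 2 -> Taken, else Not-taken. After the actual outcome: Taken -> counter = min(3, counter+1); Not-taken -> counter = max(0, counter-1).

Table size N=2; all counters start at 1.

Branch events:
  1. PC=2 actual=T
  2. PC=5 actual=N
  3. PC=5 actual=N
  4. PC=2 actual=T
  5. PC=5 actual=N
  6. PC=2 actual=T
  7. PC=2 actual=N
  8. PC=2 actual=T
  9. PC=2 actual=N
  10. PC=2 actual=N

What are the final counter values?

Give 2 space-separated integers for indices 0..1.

Answer: 1 0

Derivation:
Ev 1: PC=2 idx=0 pred=N actual=T -> ctr[0]=2
Ev 2: PC=5 idx=1 pred=N actual=N -> ctr[1]=0
Ev 3: PC=5 idx=1 pred=N actual=N -> ctr[1]=0
Ev 4: PC=2 idx=0 pred=T actual=T -> ctr[0]=3
Ev 5: PC=5 idx=1 pred=N actual=N -> ctr[1]=0
Ev 6: PC=2 idx=0 pred=T actual=T -> ctr[0]=3
Ev 7: PC=2 idx=0 pred=T actual=N -> ctr[0]=2
Ev 8: PC=2 idx=0 pred=T actual=T -> ctr[0]=3
Ev 9: PC=2 idx=0 pred=T actual=N -> ctr[0]=2
Ev 10: PC=2 idx=0 pred=T actual=N -> ctr[0]=1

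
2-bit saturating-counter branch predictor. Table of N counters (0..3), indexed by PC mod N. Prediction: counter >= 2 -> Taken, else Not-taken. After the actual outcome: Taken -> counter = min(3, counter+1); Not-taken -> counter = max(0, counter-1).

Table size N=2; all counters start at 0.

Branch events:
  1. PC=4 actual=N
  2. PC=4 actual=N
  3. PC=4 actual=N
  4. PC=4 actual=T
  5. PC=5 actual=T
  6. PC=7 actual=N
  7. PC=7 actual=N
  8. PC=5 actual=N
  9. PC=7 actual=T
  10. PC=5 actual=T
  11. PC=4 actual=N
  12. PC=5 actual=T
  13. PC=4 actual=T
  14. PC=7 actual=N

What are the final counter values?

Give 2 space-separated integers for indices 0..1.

Answer: 1 2

Derivation:
Ev 1: PC=4 idx=0 pred=N actual=N -> ctr[0]=0
Ev 2: PC=4 idx=0 pred=N actual=N -> ctr[0]=0
Ev 3: PC=4 idx=0 pred=N actual=N -> ctr[0]=0
Ev 4: PC=4 idx=0 pred=N actual=T -> ctr[0]=1
Ev 5: PC=5 idx=1 pred=N actual=T -> ctr[1]=1
Ev 6: PC=7 idx=1 pred=N actual=N -> ctr[1]=0
Ev 7: PC=7 idx=1 pred=N actual=N -> ctr[1]=0
Ev 8: PC=5 idx=1 pred=N actual=N -> ctr[1]=0
Ev 9: PC=7 idx=1 pred=N actual=T -> ctr[1]=1
Ev 10: PC=5 idx=1 pred=N actual=T -> ctr[1]=2
Ev 11: PC=4 idx=0 pred=N actual=N -> ctr[0]=0
Ev 12: PC=5 idx=1 pred=T actual=T -> ctr[1]=3
Ev 13: PC=4 idx=0 pred=N actual=T -> ctr[0]=1
Ev 14: PC=7 idx=1 pred=T actual=N -> ctr[1]=2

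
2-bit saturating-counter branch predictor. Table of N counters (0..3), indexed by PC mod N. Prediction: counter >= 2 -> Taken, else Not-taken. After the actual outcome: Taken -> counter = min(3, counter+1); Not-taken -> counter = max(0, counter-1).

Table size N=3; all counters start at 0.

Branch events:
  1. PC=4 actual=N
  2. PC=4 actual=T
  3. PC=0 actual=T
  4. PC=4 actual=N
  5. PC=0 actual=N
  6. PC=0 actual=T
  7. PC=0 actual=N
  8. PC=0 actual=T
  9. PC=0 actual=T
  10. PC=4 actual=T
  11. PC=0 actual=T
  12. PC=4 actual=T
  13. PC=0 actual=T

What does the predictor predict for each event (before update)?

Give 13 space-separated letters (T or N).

Answer: N N N N N N N N N N T N T

Derivation:
Ev 1: PC=4 idx=1 pred=N actual=N -> ctr[1]=0
Ev 2: PC=4 idx=1 pred=N actual=T -> ctr[1]=1
Ev 3: PC=0 idx=0 pred=N actual=T -> ctr[0]=1
Ev 4: PC=4 idx=1 pred=N actual=N -> ctr[1]=0
Ev 5: PC=0 idx=0 pred=N actual=N -> ctr[0]=0
Ev 6: PC=0 idx=0 pred=N actual=T -> ctr[0]=1
Ev 7: PC=0 idx=0 pred=N actual=N -> ctr[0]=0
Ev 8: PC=0 idx=0 pred=N actual=T -> ctr[0]=1
Ev 9: PC=0 idx=0 pred=N actual=T -> ctr[0]=2
Ev 10: PC=4 idx=1 pred=N actual=T -> ctr[1]=1
Ev 11: PC=0 idx=0 pred=T actual=T -> ctr[0]=3
Ev 12: PC=4 idx=1 pred=N actual=T -> ctr[1]=2
Ev 13: PC=0 idx=0 pred=T actual=T -> ctr[0]=3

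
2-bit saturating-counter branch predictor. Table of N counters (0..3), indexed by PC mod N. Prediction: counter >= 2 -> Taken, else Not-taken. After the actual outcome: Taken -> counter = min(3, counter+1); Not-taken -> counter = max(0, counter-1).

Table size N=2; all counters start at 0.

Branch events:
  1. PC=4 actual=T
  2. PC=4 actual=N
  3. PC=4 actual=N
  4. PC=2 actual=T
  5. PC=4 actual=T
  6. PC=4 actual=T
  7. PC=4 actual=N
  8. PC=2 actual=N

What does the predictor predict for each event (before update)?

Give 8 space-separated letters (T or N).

Answer: N N N N N T T T

Derivation:
Ev 1: PC=4 idx=0 pred=N actual=T -> ctr[0]=1
Ev 2: PC=4 idx=0 pred=N actual=N -> ctr[0]=0
Ev 3: PC=4 idx=0 pred=N actual=N -> ctr[0]=0
Ev 4: PC=2 idx=0 pred=N actual=T -> ctr[0]=1
Ev 5: PC=4 idx=0 pred=N actual=T -> ctr[0]=2
Ev 6: PC=4 idx=0 pred=T actual=T -> ctr[0]=3
Ev 7: PC=4 idx=0 pred=T actual=N -> ctr[0]=2
Ev 8: PC=2 idx=0 pred=T actual=N -> ctr[0]=1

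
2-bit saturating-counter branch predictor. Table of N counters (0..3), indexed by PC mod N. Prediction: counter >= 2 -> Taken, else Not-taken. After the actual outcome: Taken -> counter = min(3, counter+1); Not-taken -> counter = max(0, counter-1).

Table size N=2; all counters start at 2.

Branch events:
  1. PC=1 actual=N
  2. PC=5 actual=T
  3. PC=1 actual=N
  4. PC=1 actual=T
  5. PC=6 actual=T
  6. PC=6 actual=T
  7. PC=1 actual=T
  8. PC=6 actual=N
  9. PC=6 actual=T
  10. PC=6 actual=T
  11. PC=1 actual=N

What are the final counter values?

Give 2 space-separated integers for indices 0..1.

Ev 1: PC=1 idx=1 pred=T actual=N -> ctr[1]=1
Ev 2: PC=5 idx=1 pred=N actual=T -> ctr[1]=2
Ev 3: PC=1 idx=1 pred=T actual=N -> ctr[1]=1
Ev 4: PC=1 idx=1 pred=N actual=T -> ctr[1]=2
Ev 5: PC=6 idx=0 pred=T actual=T -> ctr[0]=3
Ev 6: PC=6 idx=0 pred=T actual=T -> ctr[0]=3
Ev 7: PC=1 idx=1 pred=T actual=T -> ctr[1]=3
Ev 8: PC=6 idx=0 pred=T actual=N -> ctr[0]=2
Ev 9: PC=6 idx=0 pred=T actual=T -> ctr[0]=3
Ev 10: PC=6 idx=0 pred=T actual=T -> ctr[0]=3
Ev 11: PC=1 idx=1 pred=T actual=N -> ctr[1]=2

Answer: 3 2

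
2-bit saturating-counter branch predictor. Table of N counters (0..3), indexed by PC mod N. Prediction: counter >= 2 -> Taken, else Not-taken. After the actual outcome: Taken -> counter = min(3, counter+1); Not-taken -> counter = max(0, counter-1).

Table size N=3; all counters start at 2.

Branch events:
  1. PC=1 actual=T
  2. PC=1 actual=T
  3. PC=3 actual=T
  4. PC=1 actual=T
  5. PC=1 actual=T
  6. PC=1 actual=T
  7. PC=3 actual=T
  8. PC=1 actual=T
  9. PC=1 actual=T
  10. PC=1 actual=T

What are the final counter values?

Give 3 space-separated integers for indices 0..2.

Answer: 3 3 2

Derivation:
Ev 1: PC=1 idx=1 pred=T actual=T -> ctr[1]=3
Ev 2: PC=1 idx=1 pred=T actual=T -> ctr[1]=3
Ev 3: PC=3 idx=0 pred=T actual=T -> ctr[0]=3
Ev 4: PC=1 idx=1 pred=T actual=T -> ctr[1]=3
Ev 5: PC=1 idx=1 pred=T actual=T -> ctr[1]=3
Ev 6: PC=1 idx=1 pred=T actual=T -> ctr[1]=3
Ev 7: PC=3 idx=0 pred=T actual=T -> ctr[0]=3
Ev 8: PC=1 idx=1 pred=T actual=T -> ctr[1]=3
Ev 9: PC=1 idx=1 pred=T actual=T -> ctr[1]=3
Ev 10: PC=1 idx=1 pred=T actual=T -> ctr[1]=3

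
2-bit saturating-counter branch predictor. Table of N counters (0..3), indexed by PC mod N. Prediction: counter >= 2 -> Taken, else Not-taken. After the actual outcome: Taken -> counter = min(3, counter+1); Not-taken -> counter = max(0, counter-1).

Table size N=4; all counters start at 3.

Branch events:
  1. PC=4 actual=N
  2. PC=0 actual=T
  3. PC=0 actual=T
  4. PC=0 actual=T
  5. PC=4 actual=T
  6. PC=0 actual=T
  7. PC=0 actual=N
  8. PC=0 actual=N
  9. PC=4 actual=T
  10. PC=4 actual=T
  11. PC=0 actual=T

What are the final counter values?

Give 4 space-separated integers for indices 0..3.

Answer: 3 3 3 3

Derivation:
Ev 1: PC=4 idx=0 pred=T actual=N -> ctr[0]=2
Ev 2: PC=0 idx=0 pred=T actual=T -> ctr[0]=3
Ev 3: PC=0 idx=0 pred=T actual=T -> ctr[0]=3
Ev 4: PC=0 idx=0 pred=T actual=T -> ctr[0]=3
Ev 5: PC=4 idx=0 pred=T actual=T -> ctr[0]=3
Ev 6: PC=0 idx=0 pred=T actual=T -> ctr[0]=3
Ev 7: PC=0 idx=0 pred=T actual=N -> ctr[0]=2
Ev 8: PC=0 idx=0 pred=T actual=N -> ctr[0]=1
Ev 9: PC=4 idx=0 pred=N actual=T -> ctr[0]=2
Ev 10: PC=4 idx=0 pred=T actual=T -> ctr[0]=3
Ev 11: PC=0 idx=0 pred=T actual=T -> ctr[0]=3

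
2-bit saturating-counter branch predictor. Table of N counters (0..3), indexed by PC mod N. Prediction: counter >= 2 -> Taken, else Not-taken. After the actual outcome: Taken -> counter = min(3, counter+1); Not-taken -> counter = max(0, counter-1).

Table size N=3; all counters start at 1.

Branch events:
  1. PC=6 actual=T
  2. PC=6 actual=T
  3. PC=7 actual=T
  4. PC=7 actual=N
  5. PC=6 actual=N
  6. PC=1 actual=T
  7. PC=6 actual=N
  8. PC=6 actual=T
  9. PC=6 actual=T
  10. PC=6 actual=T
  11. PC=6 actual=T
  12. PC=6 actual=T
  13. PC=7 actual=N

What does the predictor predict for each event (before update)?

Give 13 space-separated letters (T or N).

Answer: N T N T T N T N T T T T T

Derivation:
Ev 1: PC=6 idx=0 pred=N actual=T -> ctr[0]=2
Ev 2: PC=6 idx=0 pred=T actual=T -> ctr[0]=3
Ev 3: PC=7 idx=1 pred=N actual=T -> ctr[1]=2
Ev 4: PC=7 idx=1 pred=T actual=N -> ctr[1]=1
Ev 5: PC=6 idx=0 pred=T actual=N -> ctr[0]=2
Ev 6: PC=1 idx=1 pred=N actual=T -> ctr[1]=2
Ev 7: PC=6 idx=0 pred=T actual=N -> ctr[0]=1
Ev 8: PC=6 idx=0 pred=N actual=T -> ctr[0]=2
Ev 9: PC=6 idx=0 pred=T actual=T -> ctr[0]=3
Ev 10: PC=6 idx=0 pred=T actual=T -> ctr[0]=3
Ev 11: PC=6 idx=0 pred=T actual=T -> ctr[0]=3
Ev 12: PC=6 idx=0 pred=T actual=T -> ctr[0]=3
Ev 13: PC=7 idx=1 pred=T actual=N -> ctr[1]=1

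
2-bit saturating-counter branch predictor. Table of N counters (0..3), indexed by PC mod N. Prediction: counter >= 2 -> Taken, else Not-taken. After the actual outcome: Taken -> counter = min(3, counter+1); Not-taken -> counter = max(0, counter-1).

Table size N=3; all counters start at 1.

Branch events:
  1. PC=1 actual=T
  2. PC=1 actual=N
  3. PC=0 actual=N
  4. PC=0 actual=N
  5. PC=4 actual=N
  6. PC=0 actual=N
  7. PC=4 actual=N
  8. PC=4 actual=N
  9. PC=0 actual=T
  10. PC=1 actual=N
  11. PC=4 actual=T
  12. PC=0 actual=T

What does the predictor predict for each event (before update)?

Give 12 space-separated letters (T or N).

Answer: N T N N N N N N N N N N

Derivation:
Ev 1: PC=1 idx=1 pred=N actual=T -> ctr[1]=2
Ev 2: PC=1 idx=1 pred=T actual=N -> ctr[1]=1
Ev 3: PC=0 idx=0 pred=N actual=N -> ctr[0]=0
Ev 4: PC=0 idx=0 pred=N actual=N -> ctr[0]=0
Ev 5: PC=4 idx=1 pred=N actual=N -> ctr[1]=0
Ev 6: PC=0 idx=0 pred=N actual=N -> ctr[0]=0
Ev 7: PC=4 idx=1 pred=N actual=N -> ctr[1]=0
Ev 8: PC=4 idx=1 pred=N actual=N -> ctr[1]=0
Ev 9: PC=0 idx=0 pred=N actual=T -> ctr[0]=1
Ev 10: PC=1 idx=1 pred=N actual=N -> ctr[1]=0
Ev 11: PC=4 idx=1 pred=N actual=T -> ctr[1]=1
Ev 12: PC=0 idx=0 pred=N actual=T -> ctr[0]=2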